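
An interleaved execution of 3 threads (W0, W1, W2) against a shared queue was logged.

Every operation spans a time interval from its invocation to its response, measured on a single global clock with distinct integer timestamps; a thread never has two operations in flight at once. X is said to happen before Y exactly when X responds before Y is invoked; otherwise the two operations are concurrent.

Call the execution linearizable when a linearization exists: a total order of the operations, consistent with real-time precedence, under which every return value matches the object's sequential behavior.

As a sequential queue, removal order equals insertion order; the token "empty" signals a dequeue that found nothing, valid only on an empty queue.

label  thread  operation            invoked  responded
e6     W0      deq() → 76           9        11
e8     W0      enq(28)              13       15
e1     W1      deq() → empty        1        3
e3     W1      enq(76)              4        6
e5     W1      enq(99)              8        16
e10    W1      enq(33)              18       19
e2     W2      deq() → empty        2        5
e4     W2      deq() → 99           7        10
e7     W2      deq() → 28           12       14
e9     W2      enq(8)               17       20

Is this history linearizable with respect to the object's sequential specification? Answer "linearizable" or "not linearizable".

a witness: e1, e2, e3, e5, e6, e4, e8, e7, e9, e10
step 1: e1 deq() → empty — queue <>
step 2: e2 deq() → empty — queue <>
step 3: e3 enq(76) — queue <76>
step 4: e5 enq(99) — queue <76,99>
step 5: e6 deq() → 76 — queue <99>
step 6: e4 deq() → 99 — queue <>
step 7: e8 enq(28) — queue <28>
step 8: e7 deq() → 28 — queue <>
step 9: e9 enq(8) — queue <8>
step 10: e10 enq(33) — queue <8,33>

linearizable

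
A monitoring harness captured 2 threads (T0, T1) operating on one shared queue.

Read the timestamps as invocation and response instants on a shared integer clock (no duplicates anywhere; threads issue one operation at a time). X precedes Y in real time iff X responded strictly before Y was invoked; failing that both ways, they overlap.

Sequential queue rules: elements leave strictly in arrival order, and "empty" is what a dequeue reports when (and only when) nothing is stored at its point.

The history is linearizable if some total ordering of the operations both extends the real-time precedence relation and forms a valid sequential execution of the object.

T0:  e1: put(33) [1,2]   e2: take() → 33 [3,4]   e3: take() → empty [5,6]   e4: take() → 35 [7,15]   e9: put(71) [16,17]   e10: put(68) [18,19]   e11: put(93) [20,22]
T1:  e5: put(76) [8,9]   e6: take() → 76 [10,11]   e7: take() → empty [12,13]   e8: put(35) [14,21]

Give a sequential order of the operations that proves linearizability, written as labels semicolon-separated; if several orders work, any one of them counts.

e1; e2; e3; e5; e6; e7; e8; e4; e9; e10; e11

step 1: e1 put(33) — queue <33>
step 2: e2 take() → 33 — queue <>
step 3: e3 take() → empty — queue <>
step 4: e5 put(76) — queue <76>
step 5: e6 take() → 76 — queue <>
step 6: e7 take() → empty — queue <>
step 7: e8 put(35) — queue <35>
step 8: e4 take() → 35 — queue <>
step 9: e9 put(71) — queue <71>
step 10: e10 put(68) — queue <71,68>
step 11: e11 put(93) — queue <71,68,93>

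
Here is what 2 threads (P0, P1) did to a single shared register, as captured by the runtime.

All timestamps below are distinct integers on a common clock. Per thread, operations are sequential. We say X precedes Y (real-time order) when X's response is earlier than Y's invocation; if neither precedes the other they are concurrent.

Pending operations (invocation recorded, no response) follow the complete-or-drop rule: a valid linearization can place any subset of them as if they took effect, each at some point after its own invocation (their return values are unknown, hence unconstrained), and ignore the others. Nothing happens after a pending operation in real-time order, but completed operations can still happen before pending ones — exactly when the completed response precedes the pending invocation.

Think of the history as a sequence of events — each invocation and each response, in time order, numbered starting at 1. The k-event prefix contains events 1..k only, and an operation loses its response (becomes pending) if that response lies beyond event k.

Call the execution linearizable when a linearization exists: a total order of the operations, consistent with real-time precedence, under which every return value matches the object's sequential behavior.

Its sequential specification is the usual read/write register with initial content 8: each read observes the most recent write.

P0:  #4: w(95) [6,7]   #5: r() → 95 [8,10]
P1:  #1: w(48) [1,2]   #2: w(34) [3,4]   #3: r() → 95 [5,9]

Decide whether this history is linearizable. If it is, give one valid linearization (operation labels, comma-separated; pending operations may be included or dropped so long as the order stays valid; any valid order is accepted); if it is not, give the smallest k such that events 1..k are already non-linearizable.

step 1: #1 w(48) — value 48
step 2: #2 w(34) — value 34
step 3: #4 w(95) — value 95
step 4: #3 r() → 95 — value 95
step 5: #5 r() → 95 — value 95

linearizable — witness: #1, #2, #4, #3, #5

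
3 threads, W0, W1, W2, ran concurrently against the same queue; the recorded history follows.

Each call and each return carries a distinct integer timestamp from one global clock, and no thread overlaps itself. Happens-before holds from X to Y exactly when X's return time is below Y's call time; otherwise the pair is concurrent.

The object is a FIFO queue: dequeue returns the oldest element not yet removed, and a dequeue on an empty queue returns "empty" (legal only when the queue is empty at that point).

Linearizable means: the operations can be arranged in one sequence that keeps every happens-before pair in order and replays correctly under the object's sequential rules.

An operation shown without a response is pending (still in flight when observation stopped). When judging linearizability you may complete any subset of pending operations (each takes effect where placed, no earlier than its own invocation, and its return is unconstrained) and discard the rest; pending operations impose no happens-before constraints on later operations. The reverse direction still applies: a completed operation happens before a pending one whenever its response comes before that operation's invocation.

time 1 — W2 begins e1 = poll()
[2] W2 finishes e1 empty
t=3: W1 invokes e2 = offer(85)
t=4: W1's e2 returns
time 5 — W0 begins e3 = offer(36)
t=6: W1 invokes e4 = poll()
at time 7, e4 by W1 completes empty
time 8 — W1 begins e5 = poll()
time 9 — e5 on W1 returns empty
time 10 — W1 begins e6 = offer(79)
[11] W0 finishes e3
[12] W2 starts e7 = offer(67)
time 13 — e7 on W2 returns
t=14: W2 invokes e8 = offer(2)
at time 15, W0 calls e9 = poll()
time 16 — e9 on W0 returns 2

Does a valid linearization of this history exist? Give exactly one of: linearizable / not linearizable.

cut after 6 events: linearizable; cut after 7 events (e4 responds, time 7): not linearizable
the completed operations (3 total) allow one real-time order; the queue replay rejects it
every completion of the 1 pending operation (e3) was checked; none linearizes
take e1, e2, e4 (pending dropped): step 3 already fails, because e4 poll() → empty cannot occur there

not linearizable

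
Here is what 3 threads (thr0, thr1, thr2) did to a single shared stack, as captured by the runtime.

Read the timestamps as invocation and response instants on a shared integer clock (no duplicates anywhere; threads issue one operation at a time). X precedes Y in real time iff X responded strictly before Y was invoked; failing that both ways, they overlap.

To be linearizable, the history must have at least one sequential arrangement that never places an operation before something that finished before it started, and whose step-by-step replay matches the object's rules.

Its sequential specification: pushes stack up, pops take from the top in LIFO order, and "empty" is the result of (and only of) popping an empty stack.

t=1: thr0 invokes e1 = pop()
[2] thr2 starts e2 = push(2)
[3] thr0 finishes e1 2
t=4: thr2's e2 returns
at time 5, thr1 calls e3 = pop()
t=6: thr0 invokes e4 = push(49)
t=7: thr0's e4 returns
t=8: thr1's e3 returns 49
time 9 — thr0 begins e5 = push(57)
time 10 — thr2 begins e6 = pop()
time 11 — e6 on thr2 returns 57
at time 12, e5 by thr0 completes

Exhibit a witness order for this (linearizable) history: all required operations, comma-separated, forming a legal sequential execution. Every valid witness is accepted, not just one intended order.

step 1: e2 push(2) — stack <2>
step 2: e1 pop() → 2 — stack <>
step 3: e4 push(49) — stack <49>
step 4: e3 pop() → 49 — stack <>
step 5: e5 push(57) — stack <57>
step 6: e6 pop() → 57 — stack <>

e2, e1, e4, e3, e5, e6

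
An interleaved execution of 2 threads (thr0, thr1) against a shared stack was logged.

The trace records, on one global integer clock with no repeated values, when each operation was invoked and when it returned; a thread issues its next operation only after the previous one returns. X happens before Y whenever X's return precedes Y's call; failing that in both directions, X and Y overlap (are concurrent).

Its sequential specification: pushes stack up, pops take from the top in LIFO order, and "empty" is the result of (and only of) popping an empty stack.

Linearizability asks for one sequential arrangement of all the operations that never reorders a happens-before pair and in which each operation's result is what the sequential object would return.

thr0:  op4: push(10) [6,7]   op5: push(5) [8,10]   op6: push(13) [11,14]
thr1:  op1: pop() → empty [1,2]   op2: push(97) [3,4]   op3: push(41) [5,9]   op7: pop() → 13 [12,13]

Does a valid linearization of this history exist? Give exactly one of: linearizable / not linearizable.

one valid linearization: op1, op2, op3, op4, op5, op6, op7
step 1: op1 pop() → empty — stack <>
step 2: op2 push(97) — stack <97>
step 3: op3 push(41) — stack <97,41>
step 4: op4 push(10) — stack <97,41,10>
step 5: op5 push(5) — stack <97,41,10,5>
step 6: op6 push(13) — stack <97,41,10,5,13>
step 7: op7 pop() → 13 — stack <97,41,10,5>

linearizable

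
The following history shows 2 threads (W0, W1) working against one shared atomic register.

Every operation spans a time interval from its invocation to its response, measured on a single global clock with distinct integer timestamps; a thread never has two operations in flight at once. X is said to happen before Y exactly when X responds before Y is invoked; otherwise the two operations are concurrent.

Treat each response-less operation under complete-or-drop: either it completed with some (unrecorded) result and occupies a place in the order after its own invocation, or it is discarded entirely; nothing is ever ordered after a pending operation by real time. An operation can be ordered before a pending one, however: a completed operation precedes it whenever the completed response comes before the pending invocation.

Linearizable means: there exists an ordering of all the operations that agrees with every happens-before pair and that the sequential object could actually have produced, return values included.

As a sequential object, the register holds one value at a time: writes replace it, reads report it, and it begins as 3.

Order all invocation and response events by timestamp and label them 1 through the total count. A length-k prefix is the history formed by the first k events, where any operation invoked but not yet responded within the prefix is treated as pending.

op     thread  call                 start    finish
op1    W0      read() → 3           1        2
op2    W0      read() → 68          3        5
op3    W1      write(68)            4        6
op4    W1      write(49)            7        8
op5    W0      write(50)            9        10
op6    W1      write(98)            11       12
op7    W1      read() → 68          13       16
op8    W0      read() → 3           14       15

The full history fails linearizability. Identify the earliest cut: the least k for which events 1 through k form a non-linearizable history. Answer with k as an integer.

15

a valid linearization of events 1..14 exists, for instance op1, op3, op2, op4, op5, op6:
1. op1 read() → 3, leaving value 3
2. op3 write(68), leaving value 68
3. op2 read() → 68, leaving value 68
4. op4 write(49), leaving value 49
5. op5 write(50), leaving value 50
6. op6 write(98), leaving value 98
with event 15 included (op8 responding at time 15), all real-time-consistent orders fail
no completion choice of the 1 pending operation (op7) rescues it — every subset was tried
e.g. op1, op2, op3, op4, op5, op6, op8 (pending dropped): illegal at step 2, since op2 read() → 68 cannot apply there
e.g. op1, op3, op2, op4, op5, op6, op8 (pending dropped): illegal at step 7, since op8 read() → 3 cannot apply there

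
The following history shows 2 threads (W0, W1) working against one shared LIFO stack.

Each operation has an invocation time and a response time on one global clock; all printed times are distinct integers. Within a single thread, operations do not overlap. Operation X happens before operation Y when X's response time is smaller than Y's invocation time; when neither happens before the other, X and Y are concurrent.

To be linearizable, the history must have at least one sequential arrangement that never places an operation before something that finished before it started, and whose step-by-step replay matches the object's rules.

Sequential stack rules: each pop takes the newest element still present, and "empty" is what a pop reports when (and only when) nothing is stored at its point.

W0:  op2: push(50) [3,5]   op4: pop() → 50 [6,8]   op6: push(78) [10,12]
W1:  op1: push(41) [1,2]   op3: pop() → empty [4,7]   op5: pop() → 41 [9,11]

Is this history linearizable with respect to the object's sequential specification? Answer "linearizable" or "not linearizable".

not linearizable

events 1..6 are fine; event 7 — the response of op3 at time 7 — makes the prefix non-linearizable
3 completed operations, 2 real-time-consistent orders — every LIFO stack replay fails
including or dropping the 1 pending operation (op4) in any combination fails
take op1, op2, op3 (pending dropped): step 3 already fails, because op3 pop() → empty cannot occur there
take op1, op3, op2 (pending dropped): step 2 already fails, because op3 pop() → empty cannot occur there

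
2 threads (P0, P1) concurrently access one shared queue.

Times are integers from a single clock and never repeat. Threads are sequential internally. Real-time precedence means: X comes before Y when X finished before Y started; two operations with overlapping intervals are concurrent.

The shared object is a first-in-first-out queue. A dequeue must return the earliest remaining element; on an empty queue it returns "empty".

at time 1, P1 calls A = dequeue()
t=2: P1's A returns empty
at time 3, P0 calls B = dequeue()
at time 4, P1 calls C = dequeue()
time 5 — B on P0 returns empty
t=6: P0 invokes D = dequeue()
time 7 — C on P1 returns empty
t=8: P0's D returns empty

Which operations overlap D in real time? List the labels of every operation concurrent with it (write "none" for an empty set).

C

concurrent with D ([6,8]): every op whose interval crosses 6..8
A [1,2]: before
B [3,5]: before
C [4,7]: concurrent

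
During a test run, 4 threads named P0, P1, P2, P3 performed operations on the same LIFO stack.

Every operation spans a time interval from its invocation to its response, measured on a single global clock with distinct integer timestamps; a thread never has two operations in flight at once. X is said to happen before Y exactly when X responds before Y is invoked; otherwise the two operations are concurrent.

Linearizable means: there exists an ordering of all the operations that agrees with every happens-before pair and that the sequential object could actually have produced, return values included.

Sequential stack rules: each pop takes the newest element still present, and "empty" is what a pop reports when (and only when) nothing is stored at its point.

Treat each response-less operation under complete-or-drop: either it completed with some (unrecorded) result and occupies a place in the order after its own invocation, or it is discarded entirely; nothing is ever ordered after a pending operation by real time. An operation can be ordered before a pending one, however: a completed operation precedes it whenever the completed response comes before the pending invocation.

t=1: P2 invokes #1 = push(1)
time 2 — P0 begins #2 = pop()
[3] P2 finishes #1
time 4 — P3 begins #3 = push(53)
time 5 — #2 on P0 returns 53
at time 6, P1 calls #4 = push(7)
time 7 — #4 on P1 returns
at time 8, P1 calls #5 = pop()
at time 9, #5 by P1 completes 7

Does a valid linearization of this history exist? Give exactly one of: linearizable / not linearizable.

a witness: #1, #3, #2, #4, #5
after step 1 (#1 push(1)): stack <1>
after step 2 (#3 push(53) (pending, included)): stack <1,53>
after step 3 (#2 pop() → 53): stack <1>
after step 4 (#4 push(7)): stack <1,7>
after step 5 (#5 pop() → 7): stack <1>

linearizable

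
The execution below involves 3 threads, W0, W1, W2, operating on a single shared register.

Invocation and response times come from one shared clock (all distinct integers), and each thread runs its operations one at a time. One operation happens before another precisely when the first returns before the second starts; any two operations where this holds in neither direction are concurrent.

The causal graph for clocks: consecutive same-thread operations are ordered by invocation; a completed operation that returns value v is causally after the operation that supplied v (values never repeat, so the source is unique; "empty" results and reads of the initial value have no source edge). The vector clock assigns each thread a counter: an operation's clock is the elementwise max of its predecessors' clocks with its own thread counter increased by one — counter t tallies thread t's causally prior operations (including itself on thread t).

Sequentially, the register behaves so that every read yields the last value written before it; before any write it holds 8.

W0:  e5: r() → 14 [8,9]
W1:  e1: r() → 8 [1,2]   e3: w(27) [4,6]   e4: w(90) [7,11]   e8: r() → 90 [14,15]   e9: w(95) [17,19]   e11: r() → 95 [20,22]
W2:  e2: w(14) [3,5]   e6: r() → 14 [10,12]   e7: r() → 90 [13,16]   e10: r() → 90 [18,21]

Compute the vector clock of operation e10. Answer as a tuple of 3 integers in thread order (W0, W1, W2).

(0, 3, 4)

e2, invoked 3, has no incoming edges; only W2's bump applies → (0, 0, 1)
e1, invoked 1, has no incoming edges; only W1's bump applies → (0, 1, 0)
e6, invoked 10, takes VC(e2)=(0, 0, 1) under max, adds 1 for W2 → (0, 0, 2)
e3, invoked 4, takes VC(e1)=(0, 1, 0) under max, adds 1 for W1 → (0, 2, 0)
e5, invoked 8, takes VC(e2)=(0, 0, 1) under max, adds 1 for W0 → (1, 0, 1)
e4, invoked 7, takes VC(e3)=(0, 2, 0) under max, adds 1 for W1 → (0, 3, 0)
e8, invoked 14, takes VC(e4)=(0, 3, 0) under max, adds 1 for W1 → (0, 4, 0)
e9, invoked 17, takes VC(e8)=(0, 4, 0) under max, adds 1 for W1 → (0, 5, 0)
e7, invoked 13, takes VC(e4)=(0, 3, 0), VC(e6)=(0, 0, 2) under max, adds 1 for W2 → (0, 3, 3)
e11, invoked 20, takes VC(e9)=(0, 5, 0) under max, adds 1 for W1 → (0, 6, 0)
e10, invoked 18, takes VC(e4)=(0, 3, 0), VC(e7)=(0, 3, 3) under max, adds 1 for W2 → (0, 3, 4)
target: VC(e10) = (0, 3, 4)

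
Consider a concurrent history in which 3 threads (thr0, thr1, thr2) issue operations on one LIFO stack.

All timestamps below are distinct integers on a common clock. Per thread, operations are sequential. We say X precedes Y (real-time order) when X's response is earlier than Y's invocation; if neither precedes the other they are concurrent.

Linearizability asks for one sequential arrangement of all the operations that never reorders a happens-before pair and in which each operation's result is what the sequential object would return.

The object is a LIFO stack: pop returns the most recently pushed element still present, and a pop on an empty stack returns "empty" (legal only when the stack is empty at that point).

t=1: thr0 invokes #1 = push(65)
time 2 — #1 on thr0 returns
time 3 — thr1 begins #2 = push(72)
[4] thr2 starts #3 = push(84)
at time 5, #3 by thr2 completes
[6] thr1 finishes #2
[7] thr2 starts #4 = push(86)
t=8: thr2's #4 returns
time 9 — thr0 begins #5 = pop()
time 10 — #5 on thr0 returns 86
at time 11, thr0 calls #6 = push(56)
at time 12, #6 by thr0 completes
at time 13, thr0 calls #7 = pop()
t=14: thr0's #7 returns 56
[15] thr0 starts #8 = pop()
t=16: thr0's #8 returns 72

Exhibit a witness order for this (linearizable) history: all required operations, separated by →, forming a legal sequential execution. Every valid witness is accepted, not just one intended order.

1. #1 push(65), leaving stack <65>
2. #3 push(84), leaving stack <65,84>
3. #2 push(72), leaving stack <65,84,72>
4. #4 push(86), leaving stack <65,84,72,86>
5. #5 pop() → 86, leaving stack <65,84,72>
6. #6 push(56), leaving stack <65,84,72,56>
7. #7 pop() → 56, leaving stack <65,84,72>
8. #8 pop() → 72, leaving stack <65,84>

#1 → #3 → #2 → #4 → #5 → #6 → #7 → #8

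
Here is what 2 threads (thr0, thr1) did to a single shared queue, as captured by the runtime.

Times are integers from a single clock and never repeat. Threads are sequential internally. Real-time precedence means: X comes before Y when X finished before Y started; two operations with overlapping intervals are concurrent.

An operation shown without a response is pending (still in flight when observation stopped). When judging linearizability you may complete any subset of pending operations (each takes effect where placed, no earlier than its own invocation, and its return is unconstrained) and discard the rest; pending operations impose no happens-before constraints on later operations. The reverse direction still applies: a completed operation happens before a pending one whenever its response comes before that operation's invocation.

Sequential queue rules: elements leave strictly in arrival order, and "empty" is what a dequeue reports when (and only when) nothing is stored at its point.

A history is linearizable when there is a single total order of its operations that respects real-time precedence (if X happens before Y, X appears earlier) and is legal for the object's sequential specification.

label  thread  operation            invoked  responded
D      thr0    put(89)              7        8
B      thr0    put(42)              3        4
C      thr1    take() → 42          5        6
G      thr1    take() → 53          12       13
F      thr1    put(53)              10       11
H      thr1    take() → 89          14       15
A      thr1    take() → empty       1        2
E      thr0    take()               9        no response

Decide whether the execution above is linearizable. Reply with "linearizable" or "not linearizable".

not linearizable

events 1..14 are fine; event 15 — the response of H at time 15 — makes the prefix non-linearizable
exhaustive check: the 7 completed queue ops admit one real-time order; illegal
no escape via the 1 pending operation (E): every completion choice fails
sample order A, B, C, D, F, G, H (pending dropped) stalls at step 6 — G take() → 53 has no legal effect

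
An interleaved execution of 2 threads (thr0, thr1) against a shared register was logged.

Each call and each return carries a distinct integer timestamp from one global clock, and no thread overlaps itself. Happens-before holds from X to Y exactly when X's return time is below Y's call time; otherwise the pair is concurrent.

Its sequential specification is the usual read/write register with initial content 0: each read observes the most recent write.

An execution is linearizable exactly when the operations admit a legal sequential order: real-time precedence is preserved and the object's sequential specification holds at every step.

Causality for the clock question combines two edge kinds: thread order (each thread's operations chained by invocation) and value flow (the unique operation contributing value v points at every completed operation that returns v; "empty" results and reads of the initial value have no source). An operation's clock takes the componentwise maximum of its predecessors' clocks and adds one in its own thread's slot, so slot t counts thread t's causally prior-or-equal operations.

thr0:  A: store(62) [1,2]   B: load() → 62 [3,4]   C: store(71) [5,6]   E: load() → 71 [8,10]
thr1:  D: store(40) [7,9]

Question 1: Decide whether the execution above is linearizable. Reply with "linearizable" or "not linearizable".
one valid linearization: A, B, C, E, D
step 1: A store(62) — value 62
step 2: B load() → 62 — value 62
step 3: C store(71) — value 71
step 4: E load() → 71 — value 71
step 5: D store(40) — value 40

linearizable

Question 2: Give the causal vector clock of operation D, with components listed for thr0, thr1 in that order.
Answer: (0, 1)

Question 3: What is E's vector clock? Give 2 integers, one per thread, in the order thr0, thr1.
Answer: (4, 0)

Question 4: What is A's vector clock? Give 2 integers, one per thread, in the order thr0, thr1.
Answer: (1, 0)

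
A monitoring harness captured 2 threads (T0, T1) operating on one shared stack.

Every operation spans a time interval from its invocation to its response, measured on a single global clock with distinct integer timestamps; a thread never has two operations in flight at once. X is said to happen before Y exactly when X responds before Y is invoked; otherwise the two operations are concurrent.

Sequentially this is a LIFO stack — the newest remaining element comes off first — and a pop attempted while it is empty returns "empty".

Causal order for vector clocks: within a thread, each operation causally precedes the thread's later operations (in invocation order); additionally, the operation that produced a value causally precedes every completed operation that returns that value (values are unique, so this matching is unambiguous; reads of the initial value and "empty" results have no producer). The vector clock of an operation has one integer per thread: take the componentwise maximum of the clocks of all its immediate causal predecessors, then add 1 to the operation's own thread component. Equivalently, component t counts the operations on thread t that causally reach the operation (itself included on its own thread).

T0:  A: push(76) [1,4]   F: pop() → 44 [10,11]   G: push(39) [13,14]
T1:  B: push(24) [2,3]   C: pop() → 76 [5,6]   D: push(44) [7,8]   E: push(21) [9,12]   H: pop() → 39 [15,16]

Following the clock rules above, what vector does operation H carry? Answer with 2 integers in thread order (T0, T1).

root op B, invoked 2: fresh clock plus T1's own tick → (0, 1)
root op A, invoked 1: fresh clock plus T0's own tick → (1, 0)
merge at C (invoked 5): VC(A)=(1, 0), VC(B)=(0, 1), own-thread bump on T1 → (1, 2)
merge at D (invoked 7): VC(C)=(1, 2), own-thread bump on T1 → (1, 3)
merge at E (invoked 9): VC(D)=(1, 3), own-thread bump on T1 → (1, 4)
merge at F (invoked 10): VC(A)=(1, 0), VC(D)=(1, 3), own-thread bump on T0 → (2, 3)
merge at G (invoked 13): VC(F)=(2, 3), own-thread bump on T0 → (3, 3)
merge at H (invoked 15): VC(E)=(1, 4), VC(G)=(3, 3), own-thread bump on T1 → (3, 5)
target: VC(H) = (3, 5)

(3, 5)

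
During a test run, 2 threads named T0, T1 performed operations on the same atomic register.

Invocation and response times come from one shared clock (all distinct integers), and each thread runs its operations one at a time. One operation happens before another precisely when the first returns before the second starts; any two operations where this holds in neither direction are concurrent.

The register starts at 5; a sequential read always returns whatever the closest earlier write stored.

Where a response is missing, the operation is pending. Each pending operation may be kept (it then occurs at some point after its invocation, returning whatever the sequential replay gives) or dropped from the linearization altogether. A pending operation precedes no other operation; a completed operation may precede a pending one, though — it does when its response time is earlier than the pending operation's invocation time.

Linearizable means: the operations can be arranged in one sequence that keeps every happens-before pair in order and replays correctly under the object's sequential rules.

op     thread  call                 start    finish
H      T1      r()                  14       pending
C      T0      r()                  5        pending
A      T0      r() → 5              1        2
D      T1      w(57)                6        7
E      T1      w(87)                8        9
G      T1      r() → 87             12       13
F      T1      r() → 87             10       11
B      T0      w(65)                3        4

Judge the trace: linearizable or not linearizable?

linearizable

one valid linearization: A, B, C, D, E, F, G
1. A r() → 5, leaving value 5
2. B w(65), leaving value 65
3. C r() (pending, included), leaving value 65
4. D w(57), leaving value 57
5. E w(87), leaving value 87
6. F r() → 87, leaving value 87
7. G r() → 87, leaving value 87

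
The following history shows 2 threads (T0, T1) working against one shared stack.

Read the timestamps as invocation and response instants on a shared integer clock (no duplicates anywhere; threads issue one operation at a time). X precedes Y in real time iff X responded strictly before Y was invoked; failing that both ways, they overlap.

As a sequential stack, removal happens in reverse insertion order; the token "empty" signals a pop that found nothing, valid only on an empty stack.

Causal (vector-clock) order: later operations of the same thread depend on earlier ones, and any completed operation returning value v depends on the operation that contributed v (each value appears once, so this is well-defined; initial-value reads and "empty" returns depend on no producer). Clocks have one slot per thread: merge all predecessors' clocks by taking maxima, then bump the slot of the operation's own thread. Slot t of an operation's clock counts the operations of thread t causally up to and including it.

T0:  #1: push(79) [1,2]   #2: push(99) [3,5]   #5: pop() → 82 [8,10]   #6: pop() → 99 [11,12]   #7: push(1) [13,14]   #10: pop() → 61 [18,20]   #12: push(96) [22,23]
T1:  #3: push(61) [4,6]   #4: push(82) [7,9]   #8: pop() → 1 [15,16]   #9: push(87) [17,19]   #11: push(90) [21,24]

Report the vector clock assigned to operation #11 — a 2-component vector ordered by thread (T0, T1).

(5, 5)

invoked at 4, #3 has no predecessors; its own T1 bump gives (0, 1)
invoked at 1, #1 has no predecessors; its own T0 bump gives (1, 0)
#4, invoked 7, takes VC(#3)=(0, 1) under max, adds 1 for T1 → (0, 2)
#2, invoked 3, takes VC(#1)=(1, 0) under max, adds 1 for T0 → (2, 0)
#5, invoked 8, takes VC(#2)=(2, 0), VC(#4)=(0, 2) under max, adds 1 for T0 → (3, 2)
#6, invoked 11, takes VC(#2)=(2, 0), VC(#5)=(3, 2) under max, adds 1 for T0 → (4, 2)
#7, invoked 13, takes VC(#6)=(4, 2) under max, adds 1 for T0 → (5, 2)
#8, invoked 15, takes VC(#4)=(0, 2), VC(#7)=(5, 2) under max, adds 1 for T1 → (5, 3)
#10, invoked 18, takes VC(#3)=(0, 1), VC(#7)=(5, 2) under max, adds 1 for T0 → (6, 2)
#9, invoked 17, takes VC(#8)=(5, 3) under max, adds 1 for T1 → (5, 4)
#12, invoked 22, takes VC(#10)=(6, 2) under max, adds 1 for T0 → (7, 2)
#11, invoked 21, takes VC(#9)=(5, 4) under max, adds 1 for T1 → (5, 5)
target: VC(#11) = (5, 5)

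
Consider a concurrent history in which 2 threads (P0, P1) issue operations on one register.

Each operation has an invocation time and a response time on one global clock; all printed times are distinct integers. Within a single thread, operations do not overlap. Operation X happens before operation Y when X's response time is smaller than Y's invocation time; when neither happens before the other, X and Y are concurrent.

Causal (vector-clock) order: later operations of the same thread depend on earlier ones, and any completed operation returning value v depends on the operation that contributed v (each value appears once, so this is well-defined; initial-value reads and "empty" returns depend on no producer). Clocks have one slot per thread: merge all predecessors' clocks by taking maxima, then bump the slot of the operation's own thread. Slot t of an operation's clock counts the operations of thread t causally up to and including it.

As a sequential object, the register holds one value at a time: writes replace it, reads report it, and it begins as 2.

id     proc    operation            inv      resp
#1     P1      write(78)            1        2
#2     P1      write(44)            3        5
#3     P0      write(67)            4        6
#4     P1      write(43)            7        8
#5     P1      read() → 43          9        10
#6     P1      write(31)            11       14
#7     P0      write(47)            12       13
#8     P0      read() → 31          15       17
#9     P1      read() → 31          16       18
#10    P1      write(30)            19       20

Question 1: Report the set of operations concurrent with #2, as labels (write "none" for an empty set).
#3

overlap test against #2 [3,5]: concurrent iff the interval meets 3..5
#1 [1,2]: before
#3 [4,6]: concurrent
#4 [7,8]: after
#5 [9,10]: after
#6 [11,14]: after
#7 [12,13]: after
#8 [15,17]: after
#9 [16,18]: after
#10 [19,20]: after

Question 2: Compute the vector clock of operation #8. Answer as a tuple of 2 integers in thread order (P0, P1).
(3, 5)

root op #1, invoked 1: fresh clock plus P1's own tick → (0, 1)
root op #3, invoked 4: fresh clock plus P0's own tick → (1, 0)
#2, invoked 3, takes VC(#1)=(0, 1) under max, adds 1 for P1 → (0, 2)
#7, invoked 12, takes VC(#3)=(1, 0) under max, adds 1 for P0 → (2, 0)
#4, invoked 7, takes VC(#2)=(0, 2) under max, adds 1 for P1 → (0, 3)
#5, invoked 9, takes VC(#4)=(0, 3) under max, adds 1 for P1 → (0, 4)
#6, invoked 11, takes VC(#5)=(0, 4) under max, adds 1 for P1 → (0, 5)
#9, invoked 16, takes VC(#6)=(0, 5) under max, adds 1 for P1 → (0, 6)
#10, invoked 19, takes VC(#9)=(0, 6) under max, adds 1 for P1 → (0, 7)
#8, invoked 15, takes VC(#6)=(0, 5), VC(#7)=(2, 0) under max, adds 1 for P0 → (3, 5)
target: VC(#8) = (3, 5)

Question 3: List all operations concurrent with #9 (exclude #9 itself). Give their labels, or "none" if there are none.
#8

#9 spans [16,18]; an op avoiding the whole window 16..18 is ordered, any other is concurrent
#1 [1,2]: before
#2 [3,5]: before
#3 [4,6]: before
#4 [7,8]: before
#5 [9,10]: before
#6 [11,14]: before
#7 [12,13]: before
#8 [15,17]: concurrent
#10 [19,20]: after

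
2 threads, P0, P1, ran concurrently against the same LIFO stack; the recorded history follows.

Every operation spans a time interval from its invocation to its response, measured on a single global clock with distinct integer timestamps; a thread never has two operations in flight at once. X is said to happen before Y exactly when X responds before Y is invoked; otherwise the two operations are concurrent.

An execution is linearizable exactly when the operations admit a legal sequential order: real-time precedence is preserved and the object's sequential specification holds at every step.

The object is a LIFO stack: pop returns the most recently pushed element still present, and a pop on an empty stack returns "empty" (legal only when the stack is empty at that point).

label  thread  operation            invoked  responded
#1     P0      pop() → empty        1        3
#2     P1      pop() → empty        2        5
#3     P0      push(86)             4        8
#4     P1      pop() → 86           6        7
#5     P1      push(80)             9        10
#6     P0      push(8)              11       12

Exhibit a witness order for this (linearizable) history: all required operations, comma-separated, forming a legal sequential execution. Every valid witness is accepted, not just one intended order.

#1, #2, #3, #4, #5, #6

step 1: #1 pop() → empty — stack <>
step 2: #2 pop() → empty — stack <>
step 3: #3 push(86) — stack <86>
step 4: #4 pop() → 86 — stack <>
step 5: #5 push(80) — stack <80>
step 6: #6 push(8) — stack <80,8>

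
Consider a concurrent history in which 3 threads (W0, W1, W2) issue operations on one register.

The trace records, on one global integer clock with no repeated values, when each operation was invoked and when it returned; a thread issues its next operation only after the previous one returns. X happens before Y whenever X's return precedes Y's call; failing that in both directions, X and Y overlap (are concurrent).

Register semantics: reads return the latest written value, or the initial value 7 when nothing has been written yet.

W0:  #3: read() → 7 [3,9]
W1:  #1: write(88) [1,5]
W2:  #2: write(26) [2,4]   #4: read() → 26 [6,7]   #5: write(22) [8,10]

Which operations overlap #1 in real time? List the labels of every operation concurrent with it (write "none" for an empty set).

#2, #3

overlap test against #1 [1,5]: concurrent iff the interval meets 1..5
#2 [2,4]: concurrent
#3 [3,9]: concurrent
#4 [6,7]: after
#5 [8,10]: after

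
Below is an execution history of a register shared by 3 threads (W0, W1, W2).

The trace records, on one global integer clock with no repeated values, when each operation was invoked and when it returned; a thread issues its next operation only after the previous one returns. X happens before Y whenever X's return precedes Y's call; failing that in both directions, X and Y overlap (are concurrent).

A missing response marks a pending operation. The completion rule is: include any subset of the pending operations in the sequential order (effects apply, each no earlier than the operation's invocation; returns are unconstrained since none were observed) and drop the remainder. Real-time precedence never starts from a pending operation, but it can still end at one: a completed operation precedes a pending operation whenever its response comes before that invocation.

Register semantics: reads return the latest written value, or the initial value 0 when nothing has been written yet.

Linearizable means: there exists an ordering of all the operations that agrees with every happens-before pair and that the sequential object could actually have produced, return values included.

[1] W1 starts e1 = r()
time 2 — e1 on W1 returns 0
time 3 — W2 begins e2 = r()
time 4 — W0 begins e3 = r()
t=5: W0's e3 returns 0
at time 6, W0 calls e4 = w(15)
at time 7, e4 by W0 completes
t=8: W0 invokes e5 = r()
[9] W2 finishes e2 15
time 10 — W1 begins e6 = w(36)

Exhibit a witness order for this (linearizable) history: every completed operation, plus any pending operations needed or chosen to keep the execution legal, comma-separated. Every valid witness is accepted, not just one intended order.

e1, e3, e4, e2

step 1: e1 r() → 0 — value 0
step 2: e3 r() → 0 — value 0
step 3: e4 w(15) — value 15
step 4: e2 r() → 15 — value 15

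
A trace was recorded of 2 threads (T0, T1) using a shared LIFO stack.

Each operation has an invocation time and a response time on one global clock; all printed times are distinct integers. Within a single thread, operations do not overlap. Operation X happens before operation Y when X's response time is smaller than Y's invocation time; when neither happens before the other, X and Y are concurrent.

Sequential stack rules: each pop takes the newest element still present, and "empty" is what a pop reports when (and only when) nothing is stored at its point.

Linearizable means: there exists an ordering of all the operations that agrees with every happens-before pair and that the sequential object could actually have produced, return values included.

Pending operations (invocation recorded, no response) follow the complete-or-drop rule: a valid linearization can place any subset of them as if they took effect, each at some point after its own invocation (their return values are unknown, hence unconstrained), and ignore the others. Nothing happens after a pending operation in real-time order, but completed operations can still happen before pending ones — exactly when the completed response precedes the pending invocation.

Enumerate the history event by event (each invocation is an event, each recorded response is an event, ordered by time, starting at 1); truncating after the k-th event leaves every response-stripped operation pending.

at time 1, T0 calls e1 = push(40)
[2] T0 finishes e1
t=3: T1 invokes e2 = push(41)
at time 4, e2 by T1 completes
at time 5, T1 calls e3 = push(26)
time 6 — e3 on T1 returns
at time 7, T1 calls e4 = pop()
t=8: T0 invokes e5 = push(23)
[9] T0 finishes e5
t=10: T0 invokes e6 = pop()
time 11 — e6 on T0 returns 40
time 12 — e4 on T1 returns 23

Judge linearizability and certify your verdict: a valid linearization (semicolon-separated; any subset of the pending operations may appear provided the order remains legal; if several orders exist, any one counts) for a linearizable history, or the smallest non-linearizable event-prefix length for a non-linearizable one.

the violation lands at event 11, e6's response at time 11: events 1..10 linearize, events 1..11 do not
the sole real-time-consistent order of 5 completed operations fails the LIFO stack replay
every completion of the 1 pending operation (e4) was checked; none linearizes
e.g. e1, e2, e3, e5, e6 (pending dropped): illegal at step 5, since e6 pop() → 40 cannot apply there

not linearizable — minimal violating prefix: 11 events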